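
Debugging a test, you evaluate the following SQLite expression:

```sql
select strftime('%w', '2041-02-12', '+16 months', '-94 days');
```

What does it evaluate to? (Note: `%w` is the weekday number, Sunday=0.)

First apply '+16 months', '-94 days': 2041-02-12 → 2042-03-10.
2042-03-10 is a Monday; with Sunday=0 that is 1.

1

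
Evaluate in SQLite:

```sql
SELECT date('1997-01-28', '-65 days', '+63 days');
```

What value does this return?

Applying '-65 days' to 1997-01-28: counting 65 days back gives 1996-11-24.
Applying '+63 days' to 1996-11-24: counting 63 days forward gives 1997-01-26.

1997-01-26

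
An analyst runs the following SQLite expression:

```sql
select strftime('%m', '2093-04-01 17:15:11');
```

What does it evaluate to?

04

`%m` extracts the 2-digit month (01-12): 04.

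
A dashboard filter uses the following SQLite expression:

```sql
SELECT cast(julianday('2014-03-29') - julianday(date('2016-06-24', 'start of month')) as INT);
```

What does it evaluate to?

`start of month` rewinds 2016-06-24 to 2016-06-01.
2 days remain in March 2014 after the 29th (31 − 29).
Full months from April 2014 through May 2016 contribute their day counts.
Then 1 day into June 2016.
Total: 2 + 30 + 31 + 30 + 31 + 31 + 30 + 31 + 30 + 31 + 31 + 28 + 31 + 30 + 31 + 30 + 31 + 31 + 30 + 31 + 30 + 31 + 31 + 29 + 31 + 30 + 31 + 1 = 795.
The subtraction is earlier − later, so the result is −795 → -795.

-795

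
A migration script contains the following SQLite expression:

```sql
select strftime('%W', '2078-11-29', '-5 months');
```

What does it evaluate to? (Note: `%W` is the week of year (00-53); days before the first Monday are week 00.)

First apply '-5 months': 2078-11-29 → 2078-06-29.
2078-06-29 is a Wednesday. SQLite's %W counts Mondays since the year started; the result is 26.

26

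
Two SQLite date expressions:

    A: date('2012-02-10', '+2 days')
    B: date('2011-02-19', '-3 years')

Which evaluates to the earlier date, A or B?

A = 2012-02-12.
B = 2008-02-19.
B is earlier.

B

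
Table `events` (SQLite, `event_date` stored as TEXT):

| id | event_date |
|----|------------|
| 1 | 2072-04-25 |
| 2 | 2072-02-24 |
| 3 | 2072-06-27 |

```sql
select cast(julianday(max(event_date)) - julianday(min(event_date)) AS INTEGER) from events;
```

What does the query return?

MIN = 2072-02-24, MAX = 2072-06-27.
5 days remain in February 2072 after the 24th (29 − 24).
March 2072: 31 days.
April 2072: 30 days.
May 2072: 31 days.
Then 27 days into June 2072.
Total: 5 + 31 + 30 + 31 + 27 = 124.

124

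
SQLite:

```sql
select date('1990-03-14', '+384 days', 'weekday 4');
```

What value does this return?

1991-04-04

Applying '+384 days' to 1990-03-14: counting 384 days forward gives 1991-04-02.
`weekday 4` advances to the next Thursday; 1991-04-02 is a Tuesday, so it moves forward to 1991-04-04.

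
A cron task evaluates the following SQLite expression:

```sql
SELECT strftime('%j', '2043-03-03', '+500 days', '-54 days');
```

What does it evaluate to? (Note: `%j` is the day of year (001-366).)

143

First apply '+500 days', '-54 days': 2043-03-03 → 2044-05-22.
Day-of-year for 2044-05-22: days since 2044-01-01 inclusive = 143, zero-padded to 143.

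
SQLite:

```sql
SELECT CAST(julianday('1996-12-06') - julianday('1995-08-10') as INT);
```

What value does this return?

484

21 days remain in August 1995 after the 10th (31 − 10).
Full months from September 1995 through November 1996 contribute their day counts.
Then 6 days into December 1996.
Total: 21 + 30 + 31 + 30 + 31 + 31 + 29 + 31 + 30 + 31 + 30 + 31 + 31 + 30 + 31 + 30 + 6 = 484.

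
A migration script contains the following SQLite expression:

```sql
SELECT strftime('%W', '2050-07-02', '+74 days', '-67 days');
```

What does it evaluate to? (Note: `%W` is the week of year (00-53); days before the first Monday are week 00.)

First apply '+74 days', '-67 days': 2050-07-02 → 2050-07-09.
2050-07-09 is a Saturday. SQLite's %W counts Mondays since the year started; the result is 27.

27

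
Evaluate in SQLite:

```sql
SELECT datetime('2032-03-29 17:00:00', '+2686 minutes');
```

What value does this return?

2686 minutes = 44h 46m; +2686 minutes from 2032-03-29 17:00:00 is 2032-03-31 13:46:00 (crosses midnight).

2032-03-31 13:46:00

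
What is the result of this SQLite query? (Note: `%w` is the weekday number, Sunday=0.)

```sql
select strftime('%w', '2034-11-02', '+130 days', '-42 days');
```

First apply '+130 days', '-42 days': 2034-11-02 → 2035-01-29.
2035-01-29 is a Monday; with Sunday=0 that is 1.

1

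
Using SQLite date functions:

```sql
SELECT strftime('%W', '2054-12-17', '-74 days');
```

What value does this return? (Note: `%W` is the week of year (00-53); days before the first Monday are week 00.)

First apply '-74 days': 2054-12-17 → 2054-10-04.
2054-10-04 is a Sunday. SQLite's %W counts Mondays since the year started; the result is 39.

39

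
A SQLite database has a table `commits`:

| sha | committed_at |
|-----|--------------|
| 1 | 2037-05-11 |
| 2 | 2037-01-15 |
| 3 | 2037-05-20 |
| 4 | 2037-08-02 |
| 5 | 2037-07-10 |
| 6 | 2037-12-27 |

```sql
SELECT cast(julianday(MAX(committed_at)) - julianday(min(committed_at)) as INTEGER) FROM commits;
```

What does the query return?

MIN = 2037-01-15, MAX = 2037-12-27.
16 days remain in January 2037 after the 15th (31 − 15).
Full months from February 2037 through November 2037 contribute their day counts.
Then 27 days into December 2037.
Total: 16 + 28 + 31 + 30 + 31 + 30 + 31 + 31 + 30 + 31 + 30 + 27 = 346.

346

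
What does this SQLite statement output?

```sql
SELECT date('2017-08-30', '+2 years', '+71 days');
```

Adding +2 years to 2017-08-30 gives 2019-08-30.
Applying '+71 days' to 2019-08-30: counting 71 days forward gives 2019-11-09.

2019-11-09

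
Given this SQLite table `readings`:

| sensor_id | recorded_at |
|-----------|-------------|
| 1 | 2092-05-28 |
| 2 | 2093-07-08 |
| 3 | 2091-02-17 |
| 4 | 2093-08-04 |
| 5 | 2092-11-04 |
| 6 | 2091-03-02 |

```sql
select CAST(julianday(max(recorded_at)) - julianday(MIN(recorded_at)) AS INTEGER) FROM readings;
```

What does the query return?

MIN = 2091-02-17, MAX = 2093-08-04.
11 days remain in February 2091 after the 17th (28 − 17).
Full months from March 2091 through July 2093 contribute their day counts.
Then 4 days into August 2093.
Total: 11 + 31 + 30 + 31 + 30 + 31 + 31 + 30 + 31 + 30 + 31 + 31 + 29 + 31 + 30 + 31 + 30 + 31 + 31 + 30 + 31 + 30 + 31 + 31 + 28 + 31 + 30 + 31 + 30 + 31 + 4 = 899.

899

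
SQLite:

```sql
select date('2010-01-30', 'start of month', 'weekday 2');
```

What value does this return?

2010-01-05

`start of month` rewinds 2010-01-30 to 2010-01-01.
`weekday 2` advances to the next Tuesday; 2010-01-01 is a Friday, so it moves forward to 2010-01-05.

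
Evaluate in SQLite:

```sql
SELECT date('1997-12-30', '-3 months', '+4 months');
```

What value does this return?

1998-01-30

Adding -3 months to 1997-12-30 gives 1997-09-30.
Adding +4 months to 1997-09-30 gives 1998-01-30.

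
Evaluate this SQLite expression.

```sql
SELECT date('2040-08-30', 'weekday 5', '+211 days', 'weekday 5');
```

2041-04-05

`weekday 5` advances to the next Friday; 2040-08-30 is a Thursday, so it moves forward to 2040-08-31.
Applying '+211 days' to 2040-08-31: counting 211 days forward gives 2041-03-30.
`weekday 5` advances to the next Friday; 2041-03-30 is a Saturday, so it moves forward to 2041-04-05.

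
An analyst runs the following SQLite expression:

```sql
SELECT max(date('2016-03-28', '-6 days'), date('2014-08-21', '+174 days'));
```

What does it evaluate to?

2016-03-22

date('2016-03-28', '-6 days') → 2016-03-22.
date('2014-08-21', '+174 days') → 2015-02-11.
Later of the two is 2016-03-22.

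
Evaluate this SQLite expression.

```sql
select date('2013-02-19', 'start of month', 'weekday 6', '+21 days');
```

2013-02-23

`start of month` rewinds 2013-02-19 to 2013-02-01.
`weekday 6` advances to the next Saturday; 2013-02-01 is a Friday, so it moves forward to 2013-02-02.
Advancing 21 more days within February lands on 2013-02-23.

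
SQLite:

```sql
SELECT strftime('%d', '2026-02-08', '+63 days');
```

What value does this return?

First apply '+63 days': 2026-02-08 → 2026-04-12.
`%d` extracts the 2-digit day of month: 12.

12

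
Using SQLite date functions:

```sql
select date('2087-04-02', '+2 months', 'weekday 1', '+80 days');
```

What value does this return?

2087-08-21

Adding +2 months to 2087-04-02 gives 2087-06-02.
`weekday 1` advances to the next Monday; 2087-06-02 is already a Monday, so it stays at 2087-06-02.
Applying '+80 days' to 2087-06-02: counting 80 days forward gives 2087-08-21.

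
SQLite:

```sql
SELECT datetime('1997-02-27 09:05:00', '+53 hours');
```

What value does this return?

1997-03-01 14:05:00

+53 hours from 1997-02-27 09:05:00 is 1997-03-01 14:05:00 (crosses midnight).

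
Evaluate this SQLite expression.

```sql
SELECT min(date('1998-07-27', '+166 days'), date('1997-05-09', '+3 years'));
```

1999-01-09

date('1998-07-27', '+166 days') → 1999-01-09.
date('1997-05-09', '+3 years') → 2000-05-09.
Earlier of the two is 1999-01-09.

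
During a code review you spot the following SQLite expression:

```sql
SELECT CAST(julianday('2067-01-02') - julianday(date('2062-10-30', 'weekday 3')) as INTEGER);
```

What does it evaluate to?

`weekday 3` advances to the next Wednesday; 2062-10-30 is a Monday, so it moves forward to 2062-11-01.
29 days remain in November 2062 after the 1st (30 − 1).
Full months from December 2062 through December 2066 contribute their day counts.
Then 2 days into January 2067.
Total: 29 + 31 + 31 + 28 + 31 + 30 + 31 + 30 + 31 + 31 + 30 + 31 + 30 + 31 + 31 + 29 + 31 + 30 + 31 + 30 + 31 + 31 + 30 + 31 + 30 + 31 + 31 + 28 + 31 + 30 + 31 + 30 + 31 + 31 + 30 + 31 + 30 + 31 + 31 + 28 + 31 + 30 + 31 + 30 + 31 + 31 + 30 + 31 + 30 + 31 + 2 = 1523.

1523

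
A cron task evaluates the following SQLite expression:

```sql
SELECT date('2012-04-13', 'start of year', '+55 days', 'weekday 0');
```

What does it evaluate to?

2012-02-26

`start of year` rewinds 2012-04-13 to 2012-01-01.
Applying '+55 days' to 2012-01-01: counting 55 days forward gives 2012-02-25.
`weekday 0` advances to the next Sunday; 2012-02-25 is a Saturday, so it moves forward to 2012-02-26.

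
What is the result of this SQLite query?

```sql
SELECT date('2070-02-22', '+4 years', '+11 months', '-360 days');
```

2074-01-27

Adding +4 years to 2070-02-22 gives 2074-02-22.
Adding +11 months to 2074-02-22 gives 2075-01-22.
Applying '-360 days' to 2075-01-22: counting 360 days back gives 2074-01-27.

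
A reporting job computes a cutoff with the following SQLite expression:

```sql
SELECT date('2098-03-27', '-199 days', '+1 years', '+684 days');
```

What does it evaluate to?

Applying '-199 days' to 2098-03-27: counting 199 days back gives 2097-09-09.
Adding +1 year to 2097-09-09 gives 2098-09-09.
Applying '+684 days' to 2098-09-09: counting 684 days forward gives 2100-07-25.

2100-07-25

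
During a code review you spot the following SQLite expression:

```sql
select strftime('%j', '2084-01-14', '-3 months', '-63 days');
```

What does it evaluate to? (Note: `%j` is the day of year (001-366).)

224

First apply '-3 months', '-63 days': 2084-01-14 → 2083-08-12.
Day-of-year for 2083-08-12: days since 2083-01-01 inclusive = 224, zero-padded to 224.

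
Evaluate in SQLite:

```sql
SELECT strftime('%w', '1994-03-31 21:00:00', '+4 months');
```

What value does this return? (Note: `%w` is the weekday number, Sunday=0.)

First apply '+4 months': 1994-03-31 21:00:00 → 1994-07-31 21:00:00.
1994-07-31 is a Sunday; with Sunday=0 that is 0.

0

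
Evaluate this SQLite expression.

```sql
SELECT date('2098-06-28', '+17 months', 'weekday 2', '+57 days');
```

Adding +17 months to 2098-06-28 gives 2099-11-28.
`weekday 2` advances to the next Tuesday; 2099-11-28 is a Saturday, so it moves forward to 2099-12-01.
Applying '+57 days' to 2099-12-01: counting 57 days forward gives 2100-01-27.

2100-01-27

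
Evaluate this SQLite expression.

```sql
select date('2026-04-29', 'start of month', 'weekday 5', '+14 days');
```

`start of month` rewinds 2026-04-29 to 2026-04-01.
`weekday 5` advances to the next Friday; 2026-04-01 is a Wednesday, so it moves forward to 2026-04-03.
Advancing 14 more days within April lands on 2026-04-17.

2026-04-17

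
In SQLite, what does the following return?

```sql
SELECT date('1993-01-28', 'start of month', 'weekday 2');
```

`start of month` rewinds 1993-01-28 to 1993-01-01.
`weekday 2` advances to the next Tuesday; 1993-01-01 is a Friday, so it moves forward to 1993-01-05.

1993-01-05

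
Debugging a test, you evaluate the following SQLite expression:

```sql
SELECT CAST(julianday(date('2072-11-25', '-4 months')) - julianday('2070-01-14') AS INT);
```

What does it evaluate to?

Adding -4 months to 2072-11-25 gives 2072-07-25.
17 days remain in January 2070 after the 14th (31 − 14).
Full months from February 2070 through June 2072 contribute their day counts.
Then 25 days into July 2072.
Total: 17 + 28 + 31 + 30 + 31 + 30 + 31 + 31 + 30 + 31 + 30 + 31 + 31 + 28 + 31 + 30 + 31 + 30 + 31 + 31 + 30 + 31 + 30 + 31 + 31 + 29 + 31 + 30 + 31 + 30 + 25 = 923.

923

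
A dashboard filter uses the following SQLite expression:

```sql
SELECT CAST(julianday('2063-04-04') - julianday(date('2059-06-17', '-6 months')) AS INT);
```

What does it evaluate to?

Adding -6 months to 2059-06-17 gives 2058-12-17.
14 days remain in December 2058 after the 17th (31 − 17).
Full months from January 2059 through March 2063 contribute their day counts.
Then 4 days into April 2063.
Total: 14 + 31 + 28 + 31 + 30 + 31 + 30 + 31 + 31 + 30 + 31 + 30 + 31 + 31 + 29 + 31 + 30 + 31 + 30 + 31 + 31 + 30 + 31 + 30 + 31 + 31 + 28 + 31 + 30 + 31 + 30 + 31 + 31 + 30 + 31 + 30 + 31 + 31 + 28 + 31 + 30 + 31 + 30 + 31 + 31 + 30 + 31 + 30 + 31 + 31 + 28 + 31 + 4 = 1569.

1569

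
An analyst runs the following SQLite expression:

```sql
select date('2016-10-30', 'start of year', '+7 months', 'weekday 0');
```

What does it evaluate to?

`start of year` rewinds 2016-10-30 to 2016-01-01.
Adding +7 months to 2016-01-01 gives 2016-08-01.
`weekday 0` advances to the next Sunday; 2016-08-01 is a Monday, so it moves forward to 2016-08-07.

2016-08-07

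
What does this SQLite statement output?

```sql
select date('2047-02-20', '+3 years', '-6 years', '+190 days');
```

Adding +3 years to 2047-02-20 gives 2050-02-20.
Adding -6 years to 2050-02-20 gives 2044-02-20.
Applying '+190 days' to 2044-02-20: counting 190 days forward gives 2044-08-28.

2044-08-28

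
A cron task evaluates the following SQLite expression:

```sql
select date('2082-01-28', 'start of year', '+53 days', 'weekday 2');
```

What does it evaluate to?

2082-02-24

`start of year` rewinds 2082-01-28 to 2082-01-01.
Applying '+53 days' to 2082-01-01: counting 53 days forward gives 2082-02-23.
`weekday 2` advances to the next Tuesday; 2082-02-23 is a Monday, so it moves forward to 2082-02-24.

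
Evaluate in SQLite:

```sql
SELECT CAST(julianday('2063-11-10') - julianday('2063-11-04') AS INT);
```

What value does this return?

Both dates are in November 2063: 10 − 4 = 6.

6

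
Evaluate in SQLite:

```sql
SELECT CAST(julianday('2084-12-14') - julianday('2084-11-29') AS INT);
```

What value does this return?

1 day remains in November 2084 after the 29th (30 − 29).
Then 14 days into December 2084.
Total: 1 + 14 = 15.

15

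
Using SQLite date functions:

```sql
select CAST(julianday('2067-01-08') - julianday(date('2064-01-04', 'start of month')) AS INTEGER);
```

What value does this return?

`start of month` rewinds 2064-01-04 to 2064-01-01.
30 days remain in January 2064 after the 1st (31 − 1).
Full months from February 2064 through December 2066 contribute their day counts.
Then 8 days into January 2067.
Total: 30 + 29 + 31 + 30 + 31 + 30 + 31 + 31 + 30 + 31 + 30 + 31 + 31 + 28 + 31 + 30 + 31 + 30 + 31 + 31 + 30 + 31 + 30 + 31 + 31 + 28 + 31 + 30 + 31 + 30 + 31 + 31 + 30 + 31 + 30 + 31 + 8 = 1103.

1103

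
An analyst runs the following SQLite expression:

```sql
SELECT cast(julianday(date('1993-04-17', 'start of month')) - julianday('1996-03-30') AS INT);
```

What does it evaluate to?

-1094

`start of month` rewinds 1993-04-17 to 1993-04-01.
29 days remain in April 1993 after the 1st (30 − 1).
Full months from May 1993 through February 1996 contribute their day counts.
Then 30 days into March 1996.
Total: 29 + 31 + 30 + 31 + 31 + 30 + 31 + 30 + 31 + 31 + 28 + 31 + 30 + 31 + 30 + 31 + 31 + 30 + 31 + 30 + 31 + 31 + 28 + 31 + 30 + 31 + 30 + 31 + 31 + 30 + 31 + 30 + 31 + 31 + 29 + 30 = 1094.
The subtraction is earlier − later, so the result is −1094 → -1094.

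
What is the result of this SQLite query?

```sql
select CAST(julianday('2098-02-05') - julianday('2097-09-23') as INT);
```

7 days remain in September 2097 after the 23rd (30 − 23).
October 2097: 31 days.
November 2097: 30 days.
December 2097: 31 days.
January 2098: 31 days.
Then 5 days into February 2098.
Total: 7 + 31 + 30 + 31 + 31 + 5 = 135.

135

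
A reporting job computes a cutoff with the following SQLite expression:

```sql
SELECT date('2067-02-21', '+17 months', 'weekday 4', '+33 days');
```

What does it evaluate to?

Adding +17 months to 2067-02-21 gives 2068-07-21.
`weekday 4` advances to the next Thursday; 2068-07-21 is a Saturday, so it moves forward to 2068-07-26.
July 2068 has 31 days; 5 remain after the 26th, so 6 days reach 2068-08-01.
Advancing 27 more days within August lands on 2068-08-28.

2068-08-28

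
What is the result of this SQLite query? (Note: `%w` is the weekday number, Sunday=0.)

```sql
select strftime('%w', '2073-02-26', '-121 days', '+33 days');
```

3

First apply '-121 days', '+33 days': 2073-02-26 → 2072-11-30.
2072-11-30 is a Wednesday; with Sunday=0 that is 3.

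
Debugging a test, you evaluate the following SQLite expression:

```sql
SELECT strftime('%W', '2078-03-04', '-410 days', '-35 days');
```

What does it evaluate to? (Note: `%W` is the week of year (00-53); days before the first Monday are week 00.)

50

First apply '-410 days', '-35 days': 2078-03-04 → 2076-12-14.
2076-12-14 is a Monday. SQLite's %W counts Mondays since the year started; the result is 50.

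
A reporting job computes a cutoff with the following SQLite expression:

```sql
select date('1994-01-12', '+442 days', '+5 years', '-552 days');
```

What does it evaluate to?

1998-09-25

Applying '+442 days' to 1994-01-12: counting 442 days forward gives 1995-03-30.
Adding +5 years to 1995-03-30 gives 2000-03-30.
Applying '-552 days' to 2000-03-30: counting 552 days back gives 1998-09-25.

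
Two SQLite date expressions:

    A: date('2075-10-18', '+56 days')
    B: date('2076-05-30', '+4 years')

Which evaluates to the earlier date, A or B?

A

A = 2075-12-13.
B = 2080-05-30.
A is earlier.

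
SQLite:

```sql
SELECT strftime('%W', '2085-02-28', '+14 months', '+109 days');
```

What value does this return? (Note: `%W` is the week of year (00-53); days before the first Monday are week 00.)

32

First apply '+14 months', '+109 days': 2085-02-28 → 2086-08-15.
2086-08-15 is a Thursday. SQLite's %W counts Mondays since the year started; the result is 32.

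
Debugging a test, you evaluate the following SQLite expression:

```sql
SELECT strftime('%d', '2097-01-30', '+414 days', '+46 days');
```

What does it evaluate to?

05

First apply '+414 days', '+46 days': 2097-01-30 → 2098-05-05.
`%d` extracts the 2-digit day of month: 05.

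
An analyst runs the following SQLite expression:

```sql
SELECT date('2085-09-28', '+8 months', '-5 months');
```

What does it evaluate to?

Adding +8 months to 2085-09-28 gives 2086-05-28.
Adding -5 months to 2086-05-28 gives 2085-12-28.

2085-12-28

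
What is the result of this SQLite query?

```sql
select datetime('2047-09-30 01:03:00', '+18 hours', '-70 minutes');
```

2047-09-30 17:53:00

+18 hours from 2047-09-30 01:03:00 is 2047-09-30 19:03:00.
70 minutes = 1h 10m; -70 minutes from 2047-09-30 19:03:00 is 2047-09-30 17:53:00.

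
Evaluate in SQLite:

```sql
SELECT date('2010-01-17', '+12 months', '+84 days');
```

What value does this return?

Adding +12 months to 2010-01-17 gives 2011-01-17.
Applying '+84 days' to 2011-01-17: counting 84 days forward gives 2011-04-11.

2011-04-11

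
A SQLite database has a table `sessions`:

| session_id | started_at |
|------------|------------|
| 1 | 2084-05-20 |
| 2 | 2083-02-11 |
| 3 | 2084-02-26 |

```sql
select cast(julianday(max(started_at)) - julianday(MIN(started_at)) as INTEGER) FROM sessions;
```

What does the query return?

MIN = 2083-02-11, MAX = 2084-05-20.
17 days remain in February 2083 after the 11th (28 − 11).
Full months from March 2083 through April 2084 contribute their day counts.
Then 20 days into May 2084.
Total: 17 + 31 + 30 + 31 + 30 + 31 + 31 + 30 + 31 + 30 + 31 + 31 + 29 + 31 + 30 + 20 = 464.

464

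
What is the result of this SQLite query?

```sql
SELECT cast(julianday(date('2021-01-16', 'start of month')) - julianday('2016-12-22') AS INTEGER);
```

1471

`start of month` rewinds 2021-01-16 to 2021-01-01.
9 days remain in December 2016 after the 22nd (31 − 22).
Full months from January 2017 through December 2020 contribute their day counts.
Then 1 day into January 2021.
Total: 9 + 31 + 28 + 31 + 30 + 31 + 30 + 31 + 31 + 30 + 31 + 30 + 31 + 31 + 28 + 31 + 30 + 31 + 30 + 31 + 31 + 30 + 31 + 30 + 31 + 31 + 28 + 31 + 30 + 31 + 30 + 31 + 31 + 30 + 31 + 30 + 31 + 31 + 29 + 31 + 30 + 31 + 30 + 31 + 31 + 30 + 31 + 30 + 31 + 1 = 1471.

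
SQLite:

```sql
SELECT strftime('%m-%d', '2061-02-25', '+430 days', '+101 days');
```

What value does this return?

08-10

First apply '+430 days', '+101 days': 2061-02-25 → 2062-08-10.
`%m-%d` extracts the month-day: 08-10.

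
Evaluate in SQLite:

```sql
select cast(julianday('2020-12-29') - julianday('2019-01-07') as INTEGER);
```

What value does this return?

722

24 days remain in January 2019 after the 7th (31 − 7).
Full months from February 2019 through November 2020 contribute their day counts.
Then 29 days into December 2020.
Total: 24 + 28 + 31 + 30 + 31 + 30 + 31 + 31 + 30 + 31 + 30 + 31 + 31 + 29 + 31 + 30 + 31 + 30 + 31 + 31 + 30 + 31 + 30 + 29 = 722.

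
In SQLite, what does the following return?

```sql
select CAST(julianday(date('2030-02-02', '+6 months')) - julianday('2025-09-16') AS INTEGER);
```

1781

Adding +6 months to 2030-02-02 gives 2030-08-02.
14 days remain in September 2025 after the 16th (30 − 16).
Full months from October 2025 through July 2030 contribute their day counts.
Then 2 days into August 2030.
Total: 14 + 31 + 30 + 31 + 31 + 28 + 31 + 30 + 31 + 30 + 31 + 31 + 30 + 31 + 30 + 31 + 31 + 28 + 31 + 30 + 31 + 30 + 31 + 31 + 30 + 31 + 30 + 31 + 31 + 29 + 31 + 30 + 31 + 30 + 31 + 31 + 30 + 31 + 30 + 31 + 31 + 28 + 31 + 30 + 31 + 30 + 31 + 31 + 30 + 31 + 30 + 31 + 31 + 28 + 31 + 30 + 31 + 30 + 31 + 2 = 1781.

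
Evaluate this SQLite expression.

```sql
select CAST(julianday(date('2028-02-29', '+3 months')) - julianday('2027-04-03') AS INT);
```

422

Adding +3 months to 2028-02-29 gives 2028-05-29.
27 days remain in April 2027 after the 3rd (30 − 3).
Full months from May 2027 through April 2028 contribute their day counts.
Then 29 days into May 2028.
Total: 27 + 31 + 30 + 31 + 31 + 30 + 31 + 30 + 31 + 31 + 29 + 31 + 30 + 29 = 422.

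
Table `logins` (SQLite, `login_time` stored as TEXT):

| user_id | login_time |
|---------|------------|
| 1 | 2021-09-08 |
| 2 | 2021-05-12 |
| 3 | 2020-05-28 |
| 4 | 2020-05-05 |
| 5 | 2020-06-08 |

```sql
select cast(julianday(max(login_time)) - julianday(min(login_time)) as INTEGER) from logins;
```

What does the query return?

491

MIN = 2020-05-05, MAX = 2021-09-08.
26 days remain in May 2020 after the 5th (31 − 5).
Full months from June 2020 through August 2021 contribute their day counts.
Then 8 days into September 2021.
Total: 26 + 30 + 31 + 31 + 30 + 31 + 30 + 31 + 31 + 28 + 31 + 30 + 31 + 30 + 31 + 31 + 8 = 491.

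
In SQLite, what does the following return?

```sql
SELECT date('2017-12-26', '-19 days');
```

2017-12-07

Going back 19 days within December lands on 2017-12-07.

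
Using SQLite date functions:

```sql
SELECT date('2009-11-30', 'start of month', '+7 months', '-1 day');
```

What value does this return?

`start of month` rewinds 2009-11-30 to 2009-11-01.
Adding +7 months to 2009-11-01 gives 2010-06-01.
Going back 1 day from 2010-06-01 reaches 2010-05-31 (last day of May, 31 days).

2010-05-31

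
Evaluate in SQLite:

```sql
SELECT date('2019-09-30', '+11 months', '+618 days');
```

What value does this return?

Adding +11 months to 2019-09-30 gives 2020-08-30.
Applying '+618 days' to 2020-08-30: counting 618 days forward gives 2022-05-10.

2022-05-10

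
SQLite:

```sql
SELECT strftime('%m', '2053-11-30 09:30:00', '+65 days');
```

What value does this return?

02

First apply '+65 days': 2053-11-30 09:30:00 → 2054-02-03 09:30:00.
`%m` extracts the 2-digit month (01-12): 02.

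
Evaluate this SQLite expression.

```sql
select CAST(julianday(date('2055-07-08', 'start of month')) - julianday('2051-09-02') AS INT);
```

1398

`start of month` rewinds 2055-07-08 to 2055-07-01.
28 days remain in September 2051 after the 2nd (30 − 2).
Full months from October 2051 through June 2055 contribute their day counts.
Then 1 day into July 2055.
Total: 28 + 31 + 30 + 31 + 31 + 29 + 31 + 30 + 31 + 30 + 31 + 31 + 30 + 31 + 30 + 31 + 31 + 28 + 31 + 30 + 31 + 30 + 31 + 31 + 30 + 31 + 30 + 31 + 31 + 28 + 31 + 30 + 31 + 30 + 31 + 31 + 30 + 31 + 30 + 31 + 31 + 28 + 31 + 30 + 31 + 30 + 1 = 1398.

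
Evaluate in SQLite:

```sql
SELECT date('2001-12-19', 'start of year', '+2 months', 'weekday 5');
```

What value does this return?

`start of year` rewinds 2001-12-19 to 2001-01-01.
Adding +2 months to 2001-01-01 gives 2001-03-01.
`weekday 5` advances to the next Friday; 2001-03-01 is a Thursday, so it moves forward to 2001-03-02.

2001-03-02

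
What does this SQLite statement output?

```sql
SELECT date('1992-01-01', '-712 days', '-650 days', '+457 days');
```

1989-07-10

Applying '-712 days' to 1992-01-01: counting 712 days back gives 1990-01-19.
Applying '-650 days' to 1990-01-19: counting 650 days back gives 1988-04-09.
Applying '+457 days' to 1988-04-09: counting 457 days forward gives 1989-07-10.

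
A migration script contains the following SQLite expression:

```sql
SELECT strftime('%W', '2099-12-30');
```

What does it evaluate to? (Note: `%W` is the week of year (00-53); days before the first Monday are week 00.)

2099-12-30 is a Wednesday. SQLite's %W counts Mondays since the year started; the result is 52.

52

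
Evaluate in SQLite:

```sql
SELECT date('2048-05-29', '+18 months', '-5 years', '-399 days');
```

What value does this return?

2043-10-27

Adding +18 months to 2048-05-29 gives 2049-11-29.
Adding -5 years to 2049-11-29 gives 2044-11-29.
Applying '-399 days' to 2044-11-29: counting 399 days back gives 2043-10-27.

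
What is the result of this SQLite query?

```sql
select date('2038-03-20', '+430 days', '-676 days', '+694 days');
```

2039-06-11

Applying '+430 days' to 2038-03-20: counting 430 days forward gives 2039-05-24.
Applying '-676 days' to 2039-05-24: counting 676 days back gives 2037-07-17.
Applying '+694 days' to 2037-07-17: counting 694 days forward gives 2039-06-11.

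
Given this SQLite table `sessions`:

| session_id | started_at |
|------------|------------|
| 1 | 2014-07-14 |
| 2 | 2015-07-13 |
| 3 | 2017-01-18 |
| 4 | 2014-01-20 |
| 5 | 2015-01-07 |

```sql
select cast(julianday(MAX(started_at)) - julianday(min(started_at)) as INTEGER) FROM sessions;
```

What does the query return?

1094

MIN = 2014-01-20, MAX = 2017-01-18.
11 days remain in January 2014 after the 20th (31 − 20).
Full months from February 2014 through December 2016 contribute their day counts.
Then 18 days into January 2017.
Total: 11 + 28 + 31 + 30 + 31 + 30 + 31 + 31 + 30 + 31 + 30 + 31 + 31 + 28 + 31 + 30 + 31 + 30 + 31 + 31 + 30 + 31 + 30 + 31 + 31 + 29 + 31 + 30 + 31 + 30 + 31 + 31 + 30 + 31 + 30 + 31 + 18 = 1094.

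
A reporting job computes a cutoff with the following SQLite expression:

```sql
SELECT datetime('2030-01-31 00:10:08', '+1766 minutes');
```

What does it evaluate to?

1766 minutes = 29h 26m; +1766 minutes from 2030-01-31 00:10:08 is 2030-02-01 05:36:08 (crosses midnight).

2030-02-01 05:36:08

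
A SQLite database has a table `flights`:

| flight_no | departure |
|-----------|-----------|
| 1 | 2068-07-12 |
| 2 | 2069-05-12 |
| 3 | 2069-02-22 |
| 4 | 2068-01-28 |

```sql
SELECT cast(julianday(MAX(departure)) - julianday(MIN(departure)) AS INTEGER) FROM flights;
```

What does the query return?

470

MIN = 2068-01-28, MAX = 2069-05-12.
3 days remain in January 2068 after the 28th (31 − 28).
Full months from February 2068 through April 2069 contribute their day counts.
Then 12 days into May 2069.
Total: 3 + 29 + 31 + 30 + 31 + 30 + 31 + 31 + 30 + 31 + 30 + 31 + 31 + 28 + 31 + 30 + 12 = 470.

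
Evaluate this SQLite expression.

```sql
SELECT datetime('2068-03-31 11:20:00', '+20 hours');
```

+20 hours from 2068-03-31 11:20:00 is 2068-04-01 07:20:00 (crosses midnight).

2068-04-01 07:20:00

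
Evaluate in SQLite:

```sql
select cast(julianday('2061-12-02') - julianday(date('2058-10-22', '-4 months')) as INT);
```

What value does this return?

1259

Adding -4 months to 2058-10-22 gives 2058-06-22.
8 days remain in June 2058 after the 22nd (30 − 22).
Full months from July 2058 through November 2061 contribute their day counts.
Then 2 days into December 2061.
Total: 8 + 31 + 31 + 30 + 31 + 30 + 31 + 31 + 28 + 31 + 30 + 31 + 30 + 31 + 31 + 30 + 31 + 30 + 31 + 31 + 29 + 31 + 30 + 31 + 30 + 31 + 31 + 30 + 31 + 30 + 31 + 31 + 28 + 31 + 30 + 31 + 30 + 31 + 31 + 30 + 31 + 30 + 2 = 1259.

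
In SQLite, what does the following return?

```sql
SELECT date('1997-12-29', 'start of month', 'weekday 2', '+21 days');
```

`start of month` rewinds 1997-12-29 to 1997-12-01.
`weekday 2` advances to the next Tuesday; 1997-12-01 is a Monday, so it moves forward to 1997-12-02.
Advancing 21 more days within December lands on 1997-12-23.

1997-12-23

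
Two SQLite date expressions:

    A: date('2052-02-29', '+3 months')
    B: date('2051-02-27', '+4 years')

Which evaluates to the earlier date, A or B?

A

A = 2052-05-29.
B = 2055-02-27.
A is earlier.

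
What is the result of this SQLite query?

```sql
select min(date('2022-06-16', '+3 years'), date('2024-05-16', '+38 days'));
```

2024-06-23

date('2022-06-16', '+3 years') → 2025-06-16.
date('2024-05-16', '+38 days') → 2024-06-23.
Earlier of the two is 2024-06-23.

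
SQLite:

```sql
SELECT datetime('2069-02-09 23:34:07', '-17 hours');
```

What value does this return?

2069-02-09 06:34:07

-17 hours from 2069-02-09 23:34:07 is 2069-02-09 06:34:07.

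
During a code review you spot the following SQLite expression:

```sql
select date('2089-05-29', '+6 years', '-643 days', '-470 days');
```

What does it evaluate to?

2092-05-11

Adding +6 years to 2089-05-29 gives 2095-05-29.
Applying '-643 days' to 2095-05-29: counting 643 days back gives 2093-08-24.
Applying '-470 days' to 2093-08-24: counting 470 days back gives 2092-05-11.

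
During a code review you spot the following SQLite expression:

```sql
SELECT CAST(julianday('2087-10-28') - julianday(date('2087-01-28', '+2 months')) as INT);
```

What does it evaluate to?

Adding +2 months to 2087-01-28 gives 2087-03-28.
3 days remain in March 2087 after the 28th (31 − 28).
Full months from April 2087 through September 2087 contribute their day counts.
Then 28 days into October 2087.
Total: 3 + 30 + 31 + 30 + 31 + 31 + 30 + 28 = 214.

214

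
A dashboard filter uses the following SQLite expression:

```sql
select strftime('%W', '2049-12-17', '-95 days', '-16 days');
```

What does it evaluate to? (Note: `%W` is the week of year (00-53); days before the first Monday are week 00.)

First apply '-95 days', '-16 days': 2049-12-17 → 2049-08-28.
2049-08-28 is a Saturday. SQLite's %W counts Mondays since the year started; the result is 34.

34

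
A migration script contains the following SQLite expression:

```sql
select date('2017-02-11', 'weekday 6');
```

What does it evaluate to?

2017-02-11

`weekday 6` advances to the next Saturday; 2017-02-11 is already a Saturday, so it stays at 2017-02-11.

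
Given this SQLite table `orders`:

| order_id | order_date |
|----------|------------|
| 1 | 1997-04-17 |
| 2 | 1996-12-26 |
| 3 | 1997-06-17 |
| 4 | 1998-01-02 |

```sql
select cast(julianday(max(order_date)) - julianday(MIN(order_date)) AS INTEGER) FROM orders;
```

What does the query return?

MIN = 1996-12-26, MAX = 1998-01-02.
5 days remain in December 1996 after the 26th (31 − 26).
Full months from January 1997 through December 1997 contribute their day counts.
Then 2 days into January 1998.
Total: 5 + 31 + 28 + 31 + 30 + 31 + 30 + 31 + 31 + 30 + 31 + 30 + 31 + 2 = 372.

372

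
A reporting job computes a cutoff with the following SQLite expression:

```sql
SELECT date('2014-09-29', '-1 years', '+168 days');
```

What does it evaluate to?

Adding -1 year to 2014-09-29 gives 2013-09-29.
Applying '+168 days' to 2013-09-29: counting 168 days forward gives 2014-03-16.

2014-03-16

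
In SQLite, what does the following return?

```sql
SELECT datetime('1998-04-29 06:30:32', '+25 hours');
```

1998-04-30 07:30:32

+25 hours from 1998-04-29 06:30:32 is 1998-04-30 07:30:32 (crosses midnight).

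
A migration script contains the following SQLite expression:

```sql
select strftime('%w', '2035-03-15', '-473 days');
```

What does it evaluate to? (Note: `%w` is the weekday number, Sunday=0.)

0

First apply '-473 days': 2035-03-15 → 2033-11-27.
2033-11-27 is a Sunday; with Sunday=0 that is 0.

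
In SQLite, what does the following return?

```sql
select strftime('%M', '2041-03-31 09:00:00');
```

`%M` extracts the 2-digit minute: 00.

00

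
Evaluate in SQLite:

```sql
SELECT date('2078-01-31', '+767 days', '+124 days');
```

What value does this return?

2080-07-10

Applying '+767 days' to 2078-01-31: counting 767 days forward gives 2080-03-08.
Applying '+124 days' to 2080-03-08: counting 124 days forward gives 2080-07-10.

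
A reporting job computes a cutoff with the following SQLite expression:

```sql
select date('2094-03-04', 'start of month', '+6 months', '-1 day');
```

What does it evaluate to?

`start of month` rewinds 2094-03-04 to 2094-03-01.
Adding +6 months to 2094-03-01 gives 2094-09-01.
Going back 1 day from 2094-09-01 reaches 2094-08-31 (last day of August, 31 days).

2094-08-31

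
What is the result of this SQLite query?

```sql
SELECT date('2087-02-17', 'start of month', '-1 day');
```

2087-01-31

`start of month` rewinds 2087-02-17 to 2087-02-01.
Going back 1 day from 2087-02-01 reaches 2087-01-31 (last day of January, 31 days).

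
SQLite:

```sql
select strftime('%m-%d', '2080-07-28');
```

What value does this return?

07-28

`%m-%d` extracts the month-day: 07-28.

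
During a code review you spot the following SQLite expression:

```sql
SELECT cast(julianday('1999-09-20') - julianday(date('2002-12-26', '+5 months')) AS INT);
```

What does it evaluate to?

Adding +5 months to 2002-12-26 gives 2003-05-26.
10 days remain in September 1999 after the 20th (30 − 20).
Full months from October 1999 through April 2003 contribute their day counts.
Then 26 days into May 2003.
Total: 10 + 31 + 30 + 31 + 31 + 29 + 31 + 30 + 31 + 30 + 31 + 31 + 30 + 31 + 30 + 31 + 31 + 28 + 31 + 30 + 31 + 30 + 31 + 31 + 30 + 31 + 30 + 31 + 31 + 28 + 31 + 30 + 31 + 30 + 31 + 31 + 30 + 31 + 30 + 31 + 31 + 28 + 31 + 30 + 26 = 1344.
The subtraction is earlier − later, so the result is −1344 → -1344.

-1344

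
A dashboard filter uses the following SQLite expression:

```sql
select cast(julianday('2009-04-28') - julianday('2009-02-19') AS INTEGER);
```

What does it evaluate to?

68

9 days remain in February 2009 after the 19th (28 − 19).
March 2009: 31 days.
Then 28 days into April 2009.
Total: 9 + 31 + 28 = 68.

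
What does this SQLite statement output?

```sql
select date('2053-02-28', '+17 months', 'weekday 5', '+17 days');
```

2054-08-17

Adding +17 months to 2053-02-28 gives 2054-07-28.
`weekday 5` advances to the next Friday; 2054-07-28 is a Tuesday, so it moves forward to 2054-07-31.
July 2054 has 31 days; 0 remain after the 31st, so 1 days reach 2054-08-01.
Advancing 16 more days within August lands on 2054-08-17.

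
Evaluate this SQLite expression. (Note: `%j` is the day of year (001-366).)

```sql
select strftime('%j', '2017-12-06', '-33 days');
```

307

First apply '-33 days': 2017-12-06 → 2017-11-03.
Day-of-year for 2017-11-03: days since 2017-01-01 inclusive = 307, zero-padded to 307.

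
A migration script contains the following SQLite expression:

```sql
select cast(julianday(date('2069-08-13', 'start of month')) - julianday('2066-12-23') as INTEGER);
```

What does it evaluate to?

`start of month` rewinds 2069-08-13 to 2069-08-01.
8 days remain in December 2066 after the 23rd (31 − 23).
Full months from January 2067 through July 2069 contribute their day counts.
Then 1 day into August 2069.
Total: 8 + 31 + 28 + 31 + 30 + 31 + 30 + 31 + 31 + 30 + 31 + 30 + 31 + 31 + 29 + 31 + 30 + 31 + 30 + 31 + 31 + 30 + 31 + 30 + 31 + 31 + 28 + 31 + 30 + 31 + 30 + 31 + 1 = 952.

952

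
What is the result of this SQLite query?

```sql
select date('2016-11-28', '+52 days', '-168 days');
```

2016-08-04

Applying '+52 days' to 2016-11-28: counting 52 days forward gives 2017-01-19.
Applying '-168 days' to 2017-01-19: counting 168 days back gives 2016-08-04.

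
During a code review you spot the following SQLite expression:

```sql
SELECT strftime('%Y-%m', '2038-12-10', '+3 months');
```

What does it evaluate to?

First apply '+3 months': 2038-12-10 → 2039-03-10.
`%Y-%m` extracts the year-month: 2039-03.

2039-03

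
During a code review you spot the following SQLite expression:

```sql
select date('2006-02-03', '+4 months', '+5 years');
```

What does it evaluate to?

2011-06-03

Adding +4 months to 2006-02-03 gives 2006-06-03.
Adding +5 years to 2006-06-03 gives 2011-06-03.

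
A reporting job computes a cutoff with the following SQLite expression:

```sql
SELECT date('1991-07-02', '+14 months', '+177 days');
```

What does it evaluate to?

Adding +14 months to 1991-07-02 gives 1992-09-02.
Applying '+177 days' to 1992-09-02: counting 177 days forward gives 1993-02-26.

1993-02-26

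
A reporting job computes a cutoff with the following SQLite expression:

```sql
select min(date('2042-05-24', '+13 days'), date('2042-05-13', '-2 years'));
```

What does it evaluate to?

date('2042-05-24', '+13 days') → 2042-06-06.
date('2042-05-13', '-2 years') → 2040-05-13.
Earlier of the two is 2040-05-13.

2040-05-13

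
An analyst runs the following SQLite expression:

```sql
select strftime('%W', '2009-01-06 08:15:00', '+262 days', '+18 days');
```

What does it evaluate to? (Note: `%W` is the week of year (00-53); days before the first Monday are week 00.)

41

First apply '+262 days', '+18 days': 2009-01-06 08:15:00 → 2009-10-13 08:15:00.
2009-10-13 is a Tuesday. SQLite's %W counts Mondays since the year started; the result is 41.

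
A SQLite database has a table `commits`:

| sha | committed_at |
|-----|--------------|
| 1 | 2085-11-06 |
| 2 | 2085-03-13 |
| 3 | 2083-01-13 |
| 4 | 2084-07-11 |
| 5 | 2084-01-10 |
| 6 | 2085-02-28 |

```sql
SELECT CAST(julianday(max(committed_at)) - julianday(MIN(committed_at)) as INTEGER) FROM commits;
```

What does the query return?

MIN = 2083-01-13, MAX = 2085-11-06.
18 days remain in January 2083 after the 13th (31 − 13).
Full months from February 2083 through October 2085 contribute their day counts.
Then 6 days into November 2085.
Total: 18 + 28 + 31 + 30 + 31 + 30 + 31 + 31 + 30 + 31 + 30 + 31 + 31 + 29 + 31 + 30 + 31 + 30 + 31 + 31 + 30 + 31 + 30 + 31 + 31 + 28 + 31 + 30 + 31 + 30 + 31 + 31 + 30 + 31 + 6 = 1028.

1028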